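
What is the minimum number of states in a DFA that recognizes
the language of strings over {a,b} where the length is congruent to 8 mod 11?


States track (length) mod 11.
Need 11 states: one per remainder 0..10; accept = remainder 8.

11


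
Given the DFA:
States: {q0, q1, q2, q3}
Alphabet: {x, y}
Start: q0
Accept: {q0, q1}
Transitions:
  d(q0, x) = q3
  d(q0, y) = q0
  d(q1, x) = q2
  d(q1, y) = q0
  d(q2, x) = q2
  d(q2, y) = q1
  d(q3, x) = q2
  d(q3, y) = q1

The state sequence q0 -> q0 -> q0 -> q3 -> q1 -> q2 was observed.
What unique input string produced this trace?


Trace back each transition to find the symbol:
  q0 --[y]--> q0
  q0 --[y]--> q0
  q0 --[x]--> q3
  q3 --[y]--> q1
  q1 --[x]--> q2

"yyxyx"


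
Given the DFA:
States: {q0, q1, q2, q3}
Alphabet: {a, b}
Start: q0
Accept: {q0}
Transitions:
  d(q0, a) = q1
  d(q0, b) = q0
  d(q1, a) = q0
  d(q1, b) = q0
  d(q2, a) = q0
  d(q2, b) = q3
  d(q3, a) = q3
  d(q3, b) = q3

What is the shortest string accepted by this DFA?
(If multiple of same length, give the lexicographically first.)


BFS by string length (lex-first path to each state shown):
  len 0: q0<-""
Found accept state at length 0.

"" (empty string)


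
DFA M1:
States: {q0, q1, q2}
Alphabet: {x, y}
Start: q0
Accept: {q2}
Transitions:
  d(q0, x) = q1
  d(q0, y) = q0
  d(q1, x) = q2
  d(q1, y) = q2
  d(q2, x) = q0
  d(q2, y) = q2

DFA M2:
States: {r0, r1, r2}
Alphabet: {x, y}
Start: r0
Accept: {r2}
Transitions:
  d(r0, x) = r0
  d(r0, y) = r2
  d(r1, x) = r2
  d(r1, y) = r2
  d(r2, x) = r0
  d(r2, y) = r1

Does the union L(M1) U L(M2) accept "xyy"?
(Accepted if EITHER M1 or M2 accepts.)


M1: final=q2 accepted=True
M2: final=r1 accepted=False

Yes, union accepts


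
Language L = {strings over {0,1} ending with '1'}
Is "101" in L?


last symbol = '1'

Yes, "101" is in L


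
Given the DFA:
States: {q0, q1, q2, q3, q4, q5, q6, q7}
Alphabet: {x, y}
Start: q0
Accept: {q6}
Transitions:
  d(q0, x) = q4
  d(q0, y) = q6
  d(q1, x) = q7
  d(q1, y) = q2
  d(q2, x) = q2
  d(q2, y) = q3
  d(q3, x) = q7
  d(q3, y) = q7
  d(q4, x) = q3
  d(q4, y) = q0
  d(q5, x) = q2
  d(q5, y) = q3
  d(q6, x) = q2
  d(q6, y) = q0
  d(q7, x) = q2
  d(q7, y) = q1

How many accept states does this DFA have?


Accept states listed: {q6}
Counting: q6(1)

1


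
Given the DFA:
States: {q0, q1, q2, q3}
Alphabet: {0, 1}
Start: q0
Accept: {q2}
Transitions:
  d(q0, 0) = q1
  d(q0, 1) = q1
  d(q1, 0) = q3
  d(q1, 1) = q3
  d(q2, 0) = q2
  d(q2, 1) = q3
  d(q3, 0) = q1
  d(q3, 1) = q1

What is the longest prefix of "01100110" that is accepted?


Run the DFA, marking each prefix where the state is accepting:
  "" -> q0 [reject]
  "0" -> q1 [reject]
  "01" -> q3 [reject]
  "011" -> q1 [reject]
  "0110" -> q3 [reject]
  "01100" -> q1 [reject]
  "011001" -> q3 [reject]
  "0110011" -> q1 [reject]
  "01100110" -> q3 [reject]

No prefix is accepted


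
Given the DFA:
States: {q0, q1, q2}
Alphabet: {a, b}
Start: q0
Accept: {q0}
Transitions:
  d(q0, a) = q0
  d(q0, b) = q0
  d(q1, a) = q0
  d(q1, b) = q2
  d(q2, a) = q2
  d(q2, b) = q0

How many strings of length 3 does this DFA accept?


Enumerating all length-3 strings:
  "aaa" -> q0 [accept]
  "aab" -> q0 [accept]
  "aba" -> q0 [accept]
  "abb" -> q0 [accept]
  "baa" -> q0 [accept]
  "bab" -> q0 [accept]
  "bba" -> q0 [accept]
  "bbb" -> q0 [accept]

8 out of 8


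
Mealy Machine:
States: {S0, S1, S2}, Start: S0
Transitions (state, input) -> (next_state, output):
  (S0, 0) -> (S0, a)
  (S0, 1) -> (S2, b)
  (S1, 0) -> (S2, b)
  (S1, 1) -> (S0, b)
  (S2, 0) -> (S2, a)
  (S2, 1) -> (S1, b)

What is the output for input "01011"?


Step-by-step:
  (S0, 0) -> (S0, a)
  (S0, 1) -> (S2, b)
  (S2, 0) -> (S2, a)
  (S2, 1) -> (S1, b)
  (S1, 1) -> (S0, b)

"ababb"


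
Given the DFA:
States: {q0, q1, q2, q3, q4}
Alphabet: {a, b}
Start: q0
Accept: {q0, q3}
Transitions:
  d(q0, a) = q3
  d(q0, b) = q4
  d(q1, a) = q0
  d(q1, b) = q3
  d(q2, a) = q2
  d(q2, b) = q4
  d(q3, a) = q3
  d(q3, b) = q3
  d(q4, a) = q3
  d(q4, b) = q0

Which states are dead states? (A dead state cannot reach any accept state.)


Forward reachability from each state:
  q0 -> reaches accept state q0 (live)
  q1 -> reaches accept state q0 (live)
  q2 -> reaches accept state q0 (live)
  q3 -> reaches accept state q3 (live)
  q4 -> reaches accept state q0 (live)

None (all states can reach an accept state)


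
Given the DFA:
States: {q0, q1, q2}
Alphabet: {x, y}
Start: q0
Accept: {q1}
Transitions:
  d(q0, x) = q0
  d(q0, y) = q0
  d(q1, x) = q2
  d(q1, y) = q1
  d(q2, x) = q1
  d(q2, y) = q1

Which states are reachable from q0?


BFS from q0:
  layer 0: {q0}

{q0}


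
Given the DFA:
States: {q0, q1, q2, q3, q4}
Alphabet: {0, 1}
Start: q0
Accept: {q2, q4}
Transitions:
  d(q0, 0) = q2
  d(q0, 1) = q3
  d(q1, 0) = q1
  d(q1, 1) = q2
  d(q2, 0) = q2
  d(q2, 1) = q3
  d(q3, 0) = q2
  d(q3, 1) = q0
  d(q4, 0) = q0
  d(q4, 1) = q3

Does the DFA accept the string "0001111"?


Trace: q0 -> q2 -> q2 -> q2 -> q3 -> q0 -> q3 -> q0
Final state: q0
Accept states: {q2, q4}

No, rejected (final state q0 is not an accept state)


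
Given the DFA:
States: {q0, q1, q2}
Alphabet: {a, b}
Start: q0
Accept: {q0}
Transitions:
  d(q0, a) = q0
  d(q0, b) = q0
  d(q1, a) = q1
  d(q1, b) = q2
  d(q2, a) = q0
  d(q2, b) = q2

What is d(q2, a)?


Looking up transition d(q2, a)

q0


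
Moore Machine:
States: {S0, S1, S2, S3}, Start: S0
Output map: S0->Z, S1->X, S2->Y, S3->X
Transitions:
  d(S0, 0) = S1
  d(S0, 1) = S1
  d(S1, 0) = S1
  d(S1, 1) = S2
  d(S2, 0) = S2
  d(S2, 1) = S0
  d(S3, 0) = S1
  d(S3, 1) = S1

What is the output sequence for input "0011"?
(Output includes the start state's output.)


Start: S0 (output Z)
  --0--> S1 (output X)
  --0--> S1 (output X)
  --1--> S2 (output Y)
  --1--> S0 (output Z)

"ZXXYZ"


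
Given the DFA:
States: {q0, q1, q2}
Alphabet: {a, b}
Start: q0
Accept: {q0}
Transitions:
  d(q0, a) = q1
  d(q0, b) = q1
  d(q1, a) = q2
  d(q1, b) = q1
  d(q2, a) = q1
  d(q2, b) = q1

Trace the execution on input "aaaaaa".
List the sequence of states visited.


Input: aaaaaa
d(q0, a) = q1
d(q1, a) = q2
d(q2, a) = q1
d(q1, a) = q2
d(q2, a) = q1
d(q1, a) = q2


q0 -> q1 -> q2 -> q1 -> q2 -> q1 -> q2


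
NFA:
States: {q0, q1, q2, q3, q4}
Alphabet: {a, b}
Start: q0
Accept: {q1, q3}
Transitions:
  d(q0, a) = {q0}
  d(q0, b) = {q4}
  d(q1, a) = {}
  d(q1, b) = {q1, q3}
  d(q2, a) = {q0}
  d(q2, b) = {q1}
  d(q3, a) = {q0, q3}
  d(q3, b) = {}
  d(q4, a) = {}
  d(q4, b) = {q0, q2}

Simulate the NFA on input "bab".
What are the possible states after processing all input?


Start: {q0}
  --b--> {q4}
  --a--> {}
  --b--> {}

{} (empty set, no valid transitions)


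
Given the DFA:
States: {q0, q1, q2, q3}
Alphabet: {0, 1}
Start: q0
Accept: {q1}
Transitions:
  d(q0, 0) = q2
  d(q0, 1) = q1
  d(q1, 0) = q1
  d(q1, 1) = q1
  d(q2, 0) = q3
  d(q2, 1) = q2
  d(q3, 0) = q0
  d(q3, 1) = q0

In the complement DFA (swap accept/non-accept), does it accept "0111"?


Trace: q0 -> q2 -> q2 -> q2 -> q2
Final: q2
Original accept: {q1}
Complement: q2 is not in original accept

Yes, complement accepts (original rejects)


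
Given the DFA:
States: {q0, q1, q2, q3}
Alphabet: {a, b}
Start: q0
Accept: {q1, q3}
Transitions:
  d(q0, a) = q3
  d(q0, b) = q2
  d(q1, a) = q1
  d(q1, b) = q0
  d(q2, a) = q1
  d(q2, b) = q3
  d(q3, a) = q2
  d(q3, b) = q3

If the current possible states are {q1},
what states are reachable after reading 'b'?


Apply transition on 'b' from each current state:
  d(q1, b) = q0

{q0}


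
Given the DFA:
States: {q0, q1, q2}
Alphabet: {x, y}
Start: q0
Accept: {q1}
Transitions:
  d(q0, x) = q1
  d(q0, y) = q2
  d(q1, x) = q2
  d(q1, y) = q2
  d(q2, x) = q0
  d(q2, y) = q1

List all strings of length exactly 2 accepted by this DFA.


All strings of length 2: 4 total
Accepted: 1

"yy"


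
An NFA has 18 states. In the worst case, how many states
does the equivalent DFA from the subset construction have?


Subset construction: one DFA state per subset of NFA states.
2^18 = 262144

262144


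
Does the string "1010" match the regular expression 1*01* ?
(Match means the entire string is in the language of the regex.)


|string| = 4; first = '1'; last = '0'

No, "1010" does not match 1*01*


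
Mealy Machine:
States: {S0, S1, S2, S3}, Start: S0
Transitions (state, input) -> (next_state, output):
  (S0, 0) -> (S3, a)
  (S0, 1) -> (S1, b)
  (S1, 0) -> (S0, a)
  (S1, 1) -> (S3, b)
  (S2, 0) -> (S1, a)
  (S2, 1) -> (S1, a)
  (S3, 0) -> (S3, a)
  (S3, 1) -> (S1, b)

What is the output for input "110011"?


Step-by-step:
  (S0, 1) -> (S1, b)
  (S1, 1) -> (S3, b)
  (S3, 0) -> (S3, a)
  (S3, 0) -> (S3, a)
  (S3, 1) -> (S1, b)
  (S1, 1) -> (S3, b)

"bbaabb"


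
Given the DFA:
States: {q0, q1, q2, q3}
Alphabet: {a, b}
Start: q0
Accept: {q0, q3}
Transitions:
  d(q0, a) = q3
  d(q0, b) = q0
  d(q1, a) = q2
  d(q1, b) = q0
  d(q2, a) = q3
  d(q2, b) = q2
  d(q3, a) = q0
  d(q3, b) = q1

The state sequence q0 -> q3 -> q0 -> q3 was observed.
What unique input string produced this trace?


Trace back each transition to find the symbol:
  q0 --[a]--> q3
  q3 --[a]--> q0
  q0 --[a]--> q3

"aaa"


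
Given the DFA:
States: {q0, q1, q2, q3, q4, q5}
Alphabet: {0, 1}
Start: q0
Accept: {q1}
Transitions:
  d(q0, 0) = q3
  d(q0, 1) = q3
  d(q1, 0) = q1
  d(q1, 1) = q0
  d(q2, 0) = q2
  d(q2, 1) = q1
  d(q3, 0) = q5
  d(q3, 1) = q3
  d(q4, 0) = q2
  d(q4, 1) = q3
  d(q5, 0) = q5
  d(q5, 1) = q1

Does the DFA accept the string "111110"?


Trace: q0 -> q3 -> q3 -> q3 -> q3 -> q3 -> q5
Final state: q5
Accept states: {q1}

No, rejected (final state q5 is not an accept state)


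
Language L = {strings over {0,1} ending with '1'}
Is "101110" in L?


last symbol = '0'

No, "101110" is not in L


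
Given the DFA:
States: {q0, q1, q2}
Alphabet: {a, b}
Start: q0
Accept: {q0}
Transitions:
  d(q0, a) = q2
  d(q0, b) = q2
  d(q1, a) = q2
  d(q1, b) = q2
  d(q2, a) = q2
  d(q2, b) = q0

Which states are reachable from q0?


BFS from q0:
  layer 0: {q0}
  layer 1: {q2}

{q0, q2}


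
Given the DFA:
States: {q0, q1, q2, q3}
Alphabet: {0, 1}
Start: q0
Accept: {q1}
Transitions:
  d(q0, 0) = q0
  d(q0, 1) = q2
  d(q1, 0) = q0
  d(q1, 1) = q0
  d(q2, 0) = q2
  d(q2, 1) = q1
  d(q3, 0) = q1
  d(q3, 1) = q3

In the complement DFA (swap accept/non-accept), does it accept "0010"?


Trace: q0 -> q0 -> q0 -> q2 -> q2
Final: q2
Original accept: {q1}
Complement: q2 is not in original accept

Yes, complement accepts (original rejects)


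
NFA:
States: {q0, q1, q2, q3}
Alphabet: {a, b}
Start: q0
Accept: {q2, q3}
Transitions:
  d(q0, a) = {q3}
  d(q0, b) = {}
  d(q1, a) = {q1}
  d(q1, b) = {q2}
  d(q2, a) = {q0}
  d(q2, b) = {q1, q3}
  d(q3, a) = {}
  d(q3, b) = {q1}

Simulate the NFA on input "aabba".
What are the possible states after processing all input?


Start: {q0}
  --a--> {q3}
  --a--> {}
  --b--> {}
  --b--> {}
  --a--> {}

{} (empty set, no valid transitions)


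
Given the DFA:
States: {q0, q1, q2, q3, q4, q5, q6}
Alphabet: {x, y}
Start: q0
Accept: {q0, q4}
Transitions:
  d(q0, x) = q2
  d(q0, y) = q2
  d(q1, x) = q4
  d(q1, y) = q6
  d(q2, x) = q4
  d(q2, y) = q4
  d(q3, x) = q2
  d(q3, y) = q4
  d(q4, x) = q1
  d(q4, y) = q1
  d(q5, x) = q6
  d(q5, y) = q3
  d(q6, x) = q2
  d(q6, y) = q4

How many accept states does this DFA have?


Accept states listed: {q0, q4}
Counting: q0(1) q4(2)

2


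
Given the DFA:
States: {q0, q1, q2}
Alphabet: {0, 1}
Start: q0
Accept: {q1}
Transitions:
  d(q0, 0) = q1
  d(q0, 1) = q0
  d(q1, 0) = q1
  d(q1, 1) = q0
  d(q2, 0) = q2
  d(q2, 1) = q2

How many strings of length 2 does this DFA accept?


Enumerating all length-2 strings:
  "00" -> q1 [accept]
  "01" -> q0 [reject]
  "10" -> q1 [accept]
  "11" -> q0 [reject]

2 out of 4


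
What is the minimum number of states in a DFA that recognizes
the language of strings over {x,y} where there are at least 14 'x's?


States: count = 0, 1, ..., 13, and a final '>= 14' state.
Total: 14 + 1 = 15. Accept = '>= 14' state.

15


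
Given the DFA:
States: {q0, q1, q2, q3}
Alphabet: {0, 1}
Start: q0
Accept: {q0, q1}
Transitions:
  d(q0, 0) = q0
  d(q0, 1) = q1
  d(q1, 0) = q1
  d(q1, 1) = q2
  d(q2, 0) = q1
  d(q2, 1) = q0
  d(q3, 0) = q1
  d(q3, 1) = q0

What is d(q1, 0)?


Looking up transition d(q1, 0)

q1


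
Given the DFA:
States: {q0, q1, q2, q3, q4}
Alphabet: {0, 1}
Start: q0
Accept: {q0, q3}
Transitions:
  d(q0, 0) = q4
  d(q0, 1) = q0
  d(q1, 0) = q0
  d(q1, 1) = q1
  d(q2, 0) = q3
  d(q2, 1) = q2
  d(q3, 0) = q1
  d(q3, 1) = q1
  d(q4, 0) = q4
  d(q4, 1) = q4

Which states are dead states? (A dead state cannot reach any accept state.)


Forward reachability from each state:
  q0 -> reaches accept state q0 (live)
  q1 -> reaches accept state q0 (live)
  q2 -> reaches accept state q0 (live)
  q3 -> reaches accept state q0 (live)
  q4 -> reaches {q4}, no accept state (dead)

{q4}


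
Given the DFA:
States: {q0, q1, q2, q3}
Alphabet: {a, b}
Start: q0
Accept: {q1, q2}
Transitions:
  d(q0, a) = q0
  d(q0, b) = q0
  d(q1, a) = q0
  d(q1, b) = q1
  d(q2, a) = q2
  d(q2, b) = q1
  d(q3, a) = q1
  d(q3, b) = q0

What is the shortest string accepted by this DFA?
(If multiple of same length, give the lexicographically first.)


BFS by string length (lex-first path to each state shown):
  len 0: q0<-""
  len 1: q0<-"a"
  len 2: q0<-"aa"
  len 3: q0<-"aaa"
  len 4: q0<-"aaaa"
  len 5: q0<-"aaaaa"
  len 6: q0<-"aaaaaa"
  len 7: q0<-"aaaaaaa"
  len 8: q0<-"aaaaaaaa"

No string accepted (empty language)


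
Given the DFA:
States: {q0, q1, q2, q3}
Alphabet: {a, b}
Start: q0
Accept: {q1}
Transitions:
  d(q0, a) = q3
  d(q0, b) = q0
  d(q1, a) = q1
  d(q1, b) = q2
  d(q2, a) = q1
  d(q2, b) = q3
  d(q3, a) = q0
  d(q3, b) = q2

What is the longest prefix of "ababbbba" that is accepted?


Run the DFA, marking each prefix where the state is accepting:
  "" -> q0 [reject]
  "a" -> q3 [reject]
  "ab" -> q2 [reject]
  "aba" -> q1 [accept]
  "abab" -> q2 [reject]
  "ababb" -> q3 [reject]
  "ababbb" -> q2 [reject]
  "ababbbb" -> q3 [reject]
  "ababbbba" -> q0 [reject]

"aba"


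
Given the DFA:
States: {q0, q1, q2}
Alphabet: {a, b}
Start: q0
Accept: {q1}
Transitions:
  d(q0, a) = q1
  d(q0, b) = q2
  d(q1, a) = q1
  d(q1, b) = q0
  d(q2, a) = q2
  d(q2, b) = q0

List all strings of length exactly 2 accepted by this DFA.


All strings of length 2: 4 total
Accepted: 1

"aa"


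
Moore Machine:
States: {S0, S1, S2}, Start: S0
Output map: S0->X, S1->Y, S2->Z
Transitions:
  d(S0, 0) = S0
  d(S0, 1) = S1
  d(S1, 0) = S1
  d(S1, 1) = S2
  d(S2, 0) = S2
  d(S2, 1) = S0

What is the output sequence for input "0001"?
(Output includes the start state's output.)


Start: S0 (output X)
  --0--> S0 (output X)
  --0--> S0 (output X)
  --0--> S0 (output X)
  --1--> S1 (output Y)

"XXXXY"


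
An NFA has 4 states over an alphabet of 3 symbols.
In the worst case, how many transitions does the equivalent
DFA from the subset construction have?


Subset construction: one DFA state per subset of NFA states = 2^4 = 16 states.
Each DFA state has 3 outgoing transitions: 16 * 3 = 48

48


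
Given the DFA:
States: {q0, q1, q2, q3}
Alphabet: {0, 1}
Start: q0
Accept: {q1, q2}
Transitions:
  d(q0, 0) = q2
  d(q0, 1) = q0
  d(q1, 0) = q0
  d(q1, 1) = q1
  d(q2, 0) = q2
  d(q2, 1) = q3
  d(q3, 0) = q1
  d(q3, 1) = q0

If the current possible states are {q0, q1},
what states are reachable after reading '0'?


Apply transition on '0' from each current state:
  d(q0, 0) = q2
  d(q1, 0) = q0

{q0, q2}


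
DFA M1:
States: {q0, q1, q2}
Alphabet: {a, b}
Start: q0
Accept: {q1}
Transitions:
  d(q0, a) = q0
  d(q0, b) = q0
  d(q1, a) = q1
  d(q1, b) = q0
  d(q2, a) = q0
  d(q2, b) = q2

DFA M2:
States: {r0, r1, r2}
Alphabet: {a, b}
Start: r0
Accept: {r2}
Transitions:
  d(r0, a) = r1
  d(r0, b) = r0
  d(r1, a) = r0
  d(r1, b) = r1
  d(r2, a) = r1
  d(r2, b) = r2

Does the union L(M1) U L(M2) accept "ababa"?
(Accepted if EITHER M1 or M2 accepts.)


M1: final=q0 accepted=False
M2: final=r1 accepted=False

No, union rejects (neither accepts)


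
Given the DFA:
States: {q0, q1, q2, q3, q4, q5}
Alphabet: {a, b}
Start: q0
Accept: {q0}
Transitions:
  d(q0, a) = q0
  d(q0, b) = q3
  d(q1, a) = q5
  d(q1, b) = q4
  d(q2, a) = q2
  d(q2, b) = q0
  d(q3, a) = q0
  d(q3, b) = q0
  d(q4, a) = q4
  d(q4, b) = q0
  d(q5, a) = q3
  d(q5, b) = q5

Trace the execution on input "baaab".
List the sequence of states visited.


Input: baaab
d(q0, b) = q3
d(q3, a) = q0
d(q0, a) = q0
d(q0, a) = q0
d(q0, b) = q3


q0 -> q3 -> q0 -> q0 -> q0 -> q3


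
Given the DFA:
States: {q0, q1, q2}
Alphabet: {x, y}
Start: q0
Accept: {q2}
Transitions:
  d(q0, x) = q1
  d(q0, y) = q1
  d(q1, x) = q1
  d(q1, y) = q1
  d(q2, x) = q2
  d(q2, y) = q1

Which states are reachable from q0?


BFS from q0:
  layer 0: {q0}
  layer 1: {q1}

{q0, q1}


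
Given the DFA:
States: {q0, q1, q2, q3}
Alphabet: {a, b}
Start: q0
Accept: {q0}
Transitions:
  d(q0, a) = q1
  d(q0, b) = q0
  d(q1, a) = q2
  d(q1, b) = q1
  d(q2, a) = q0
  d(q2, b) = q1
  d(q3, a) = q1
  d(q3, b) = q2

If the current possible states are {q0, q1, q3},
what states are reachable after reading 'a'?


Apply transition on 'a' from each current state:
  d(q0, a) = q1
  d(q1, a) = q2
  d(q3, a) = q1

{q1, q2}


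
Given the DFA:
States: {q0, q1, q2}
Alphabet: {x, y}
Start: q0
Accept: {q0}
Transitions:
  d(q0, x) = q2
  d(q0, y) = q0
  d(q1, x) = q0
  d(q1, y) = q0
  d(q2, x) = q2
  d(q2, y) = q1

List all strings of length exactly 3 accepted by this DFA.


All strings of length 3: 8 total
Accepted: 3

"xyx", "xyy", "yyy"


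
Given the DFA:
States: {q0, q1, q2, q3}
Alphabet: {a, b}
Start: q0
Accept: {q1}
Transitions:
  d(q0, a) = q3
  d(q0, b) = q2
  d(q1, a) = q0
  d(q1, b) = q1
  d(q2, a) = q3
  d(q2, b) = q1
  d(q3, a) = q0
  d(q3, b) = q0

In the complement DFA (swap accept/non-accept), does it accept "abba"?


Trace: q0 -> q3 -> q0 -> q2 -> q3
Final: q3
Original accept: {q1}
Complement: q3 is not in original accept

Yes, complement accepts (original rejects)


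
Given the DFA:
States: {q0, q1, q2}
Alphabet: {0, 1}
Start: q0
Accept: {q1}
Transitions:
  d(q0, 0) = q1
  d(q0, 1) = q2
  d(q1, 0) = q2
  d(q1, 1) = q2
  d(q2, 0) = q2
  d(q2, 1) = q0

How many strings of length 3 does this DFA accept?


Enumerating all length-3 strings:
  "000" -> q2 [reject]
  "001" -> q0 [reject]
  "010" -> q2 [reject]
  "011" -> q0 [reject]
  "100" -> q2 [reject]
  "101" -> q0 [reject]
  "110" -> q1 [accept]
  "111" -> q2 [reject]

1 out of 8


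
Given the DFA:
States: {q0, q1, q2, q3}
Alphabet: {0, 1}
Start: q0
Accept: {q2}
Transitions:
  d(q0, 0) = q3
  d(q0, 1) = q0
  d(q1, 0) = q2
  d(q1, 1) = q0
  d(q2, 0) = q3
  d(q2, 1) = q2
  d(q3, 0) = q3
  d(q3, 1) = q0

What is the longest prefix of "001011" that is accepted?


Run the DFA, marking each prefix where the state is accepting:
  "" -> q0 [reject]
  "0" -> q3 [reject]
  "00" -> q3 [reject]
  "001" -> q0 [reject]
  "0010" -> q3 [reject]
  "00101" -> q0 [reject]
  "001011" -> q0 [reject]

No prefix is accepted


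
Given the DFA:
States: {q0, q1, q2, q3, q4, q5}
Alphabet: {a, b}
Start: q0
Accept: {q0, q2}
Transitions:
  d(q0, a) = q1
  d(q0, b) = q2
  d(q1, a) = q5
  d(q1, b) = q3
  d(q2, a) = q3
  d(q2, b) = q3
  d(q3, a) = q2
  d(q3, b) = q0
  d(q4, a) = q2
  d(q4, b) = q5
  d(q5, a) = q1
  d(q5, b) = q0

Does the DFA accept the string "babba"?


Trace: q0 -> q2 -> q3 -> q0 -> q2 -> q3
Final state: q3
Accept states: {q0, q2}

No, rejected (final state q3 is not an accept state)


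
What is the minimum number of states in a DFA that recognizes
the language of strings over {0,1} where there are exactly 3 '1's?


States: count = 0, 1, ..., 3 (that's 4 states), plus a dead state for count > 3.
Total: 4 + 1 = 5. Accept = count-3 state.

5


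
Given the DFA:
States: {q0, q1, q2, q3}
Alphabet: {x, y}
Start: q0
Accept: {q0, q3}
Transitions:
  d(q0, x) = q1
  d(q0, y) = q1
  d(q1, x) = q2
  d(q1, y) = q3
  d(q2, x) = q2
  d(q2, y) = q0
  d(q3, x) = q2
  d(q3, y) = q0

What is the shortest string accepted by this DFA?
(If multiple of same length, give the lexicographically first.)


BFS by string length (lex-first path to each state shown):
  len 0: q0<-""
Found accept state at length 0.

"" (empty string)


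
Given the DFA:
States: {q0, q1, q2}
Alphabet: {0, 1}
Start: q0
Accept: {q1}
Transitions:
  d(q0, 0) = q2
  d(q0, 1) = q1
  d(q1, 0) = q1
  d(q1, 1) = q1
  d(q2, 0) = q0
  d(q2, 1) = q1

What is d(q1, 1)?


Looking up transition d(q1, 1)

q1


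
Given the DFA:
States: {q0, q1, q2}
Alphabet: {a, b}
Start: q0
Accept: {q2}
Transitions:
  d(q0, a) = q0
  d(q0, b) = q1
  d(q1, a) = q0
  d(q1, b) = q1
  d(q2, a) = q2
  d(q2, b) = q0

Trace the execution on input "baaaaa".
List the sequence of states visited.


Input: baaaaa
d(q0, b) = q1
d(q1, a) = q0
d(q0, a) = q0
d(q0, a) = q0
d(q0, a) = q0
d(q0, a) = q0


q0 -> q1 -> q0 -> q0 -> q0 -> q0 -> q0


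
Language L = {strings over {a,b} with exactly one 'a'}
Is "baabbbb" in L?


count('a') = 2

No, "baabbbb" is not in L


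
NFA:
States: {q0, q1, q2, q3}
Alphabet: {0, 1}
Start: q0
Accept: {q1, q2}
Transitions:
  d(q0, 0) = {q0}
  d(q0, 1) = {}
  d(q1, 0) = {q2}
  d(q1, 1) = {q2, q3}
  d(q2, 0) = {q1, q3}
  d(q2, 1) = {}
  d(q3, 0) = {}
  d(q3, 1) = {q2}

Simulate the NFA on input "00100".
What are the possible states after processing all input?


Start: {q0}
  --0--> {q0}
  --0--> {q0}
  --1--> {}
  --0--> {}
  --0--> {}

{} (empty set, no valid transitions)


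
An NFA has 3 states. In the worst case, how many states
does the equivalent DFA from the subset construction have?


Subset construction: one DFA state per subset of NFA states.
2^3 = 8

8


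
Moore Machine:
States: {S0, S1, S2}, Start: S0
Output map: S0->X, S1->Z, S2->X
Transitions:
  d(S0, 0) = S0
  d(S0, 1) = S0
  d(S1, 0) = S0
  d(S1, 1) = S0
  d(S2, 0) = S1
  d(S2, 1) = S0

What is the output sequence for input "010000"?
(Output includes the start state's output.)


Start: S0 (output X)
  --0--> S0 (output X)
  --1--> S0 (output X)
  --0--> S0 (output X)
  --0--> S0 (output X)
  --0--> S0 (output X)
  --0--> S0 (output X)

"XXXXXXX"


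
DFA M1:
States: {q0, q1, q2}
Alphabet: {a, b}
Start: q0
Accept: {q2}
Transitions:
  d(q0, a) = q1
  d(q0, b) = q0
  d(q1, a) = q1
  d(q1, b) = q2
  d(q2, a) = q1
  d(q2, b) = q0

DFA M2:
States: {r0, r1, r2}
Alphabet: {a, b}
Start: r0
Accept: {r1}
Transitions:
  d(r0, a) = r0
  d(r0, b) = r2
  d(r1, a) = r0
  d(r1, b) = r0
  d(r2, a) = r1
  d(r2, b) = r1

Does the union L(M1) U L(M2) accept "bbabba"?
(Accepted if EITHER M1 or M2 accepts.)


M1: final=q1 accepted=False
M2: final=r0 accepted=False

No, union rejects (neither accepts)


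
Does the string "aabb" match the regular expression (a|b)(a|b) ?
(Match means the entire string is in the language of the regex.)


|string| = 4; first = 'a'; last = 'b'

No, "aabb" does not match (a|b)(a|b)


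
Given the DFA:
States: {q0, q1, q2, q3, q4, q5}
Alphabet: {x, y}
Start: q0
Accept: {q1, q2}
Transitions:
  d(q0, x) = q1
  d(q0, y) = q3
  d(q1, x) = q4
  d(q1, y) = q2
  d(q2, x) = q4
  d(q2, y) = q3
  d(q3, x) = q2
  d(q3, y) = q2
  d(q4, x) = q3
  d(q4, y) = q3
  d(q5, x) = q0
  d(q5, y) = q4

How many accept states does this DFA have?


Accept states listed: {q1, q2}
Counting: q1(1) q2(2)

2


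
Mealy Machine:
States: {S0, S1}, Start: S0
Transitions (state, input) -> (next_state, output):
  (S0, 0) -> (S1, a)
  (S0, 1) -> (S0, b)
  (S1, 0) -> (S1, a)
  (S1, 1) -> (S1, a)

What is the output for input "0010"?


Step-by-step:
  (S0, 0) -> (S1, a)
  (S1, 0) -> (S1, a)
  (S1, 1) -> (S1, a)
  (S1, 0) -> (S1, a)

"aaaa"


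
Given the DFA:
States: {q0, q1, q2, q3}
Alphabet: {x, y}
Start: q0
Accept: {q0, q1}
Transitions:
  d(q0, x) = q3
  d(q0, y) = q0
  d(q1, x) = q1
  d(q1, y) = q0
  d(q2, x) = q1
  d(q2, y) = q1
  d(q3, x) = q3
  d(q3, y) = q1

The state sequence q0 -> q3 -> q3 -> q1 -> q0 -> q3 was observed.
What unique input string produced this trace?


Trace back each transition to find the symbol:
  q0 --[x]--> q3
  q3 --[x]--> q3
  q3 --[y]--> q1
  q1 --[y]--> q0
  q0 --[x]--> q3

"xxyyx"


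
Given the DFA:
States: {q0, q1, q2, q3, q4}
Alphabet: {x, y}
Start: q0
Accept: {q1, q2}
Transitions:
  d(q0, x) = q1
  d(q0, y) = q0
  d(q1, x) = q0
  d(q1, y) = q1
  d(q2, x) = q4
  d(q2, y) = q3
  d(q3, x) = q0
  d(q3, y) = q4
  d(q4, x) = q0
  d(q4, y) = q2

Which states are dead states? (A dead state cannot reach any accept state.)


Forward reachability from each state:
  q0 -> reaches accept state q1 (live)
  q1 -> reaches accept state q1 (live)
  q2 -> reaches accept state q1 (live)
  q3 -> reaches accept state q1 (live)
  q4 -> reaches accept state q1 (live)

None (all states can reach an accept state)


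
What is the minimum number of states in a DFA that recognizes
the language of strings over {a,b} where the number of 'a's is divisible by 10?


States track (count of 'a') mod 10.
Need 10 states: one per remainder 0..9; accept = remainder 0.

10


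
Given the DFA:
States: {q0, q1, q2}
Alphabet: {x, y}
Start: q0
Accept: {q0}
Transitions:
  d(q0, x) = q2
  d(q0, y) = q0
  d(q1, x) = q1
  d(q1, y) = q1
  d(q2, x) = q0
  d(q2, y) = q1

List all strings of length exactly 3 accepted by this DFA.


All strings of length 3: 8 total
Accepted: 3

"xxy", "yxx", "yyy"


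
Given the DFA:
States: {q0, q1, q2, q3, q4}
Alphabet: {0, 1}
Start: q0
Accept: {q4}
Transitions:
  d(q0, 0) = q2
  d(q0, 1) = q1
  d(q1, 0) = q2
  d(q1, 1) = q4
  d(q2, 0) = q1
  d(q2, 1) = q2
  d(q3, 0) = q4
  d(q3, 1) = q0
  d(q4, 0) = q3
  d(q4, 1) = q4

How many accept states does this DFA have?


Accept states listed: {q4}
Counting: q4(1)

1


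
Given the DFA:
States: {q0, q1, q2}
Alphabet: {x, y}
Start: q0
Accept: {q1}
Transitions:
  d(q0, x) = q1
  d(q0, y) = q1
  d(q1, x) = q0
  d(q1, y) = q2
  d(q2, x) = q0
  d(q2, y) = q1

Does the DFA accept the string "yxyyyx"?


Trace: q0 -> q1 -> q0 -> q1 -> q2 -> q1 -> q0
Final state: q0
Accept states: {q1}

No, rejected (final state q0 is not an accept state)


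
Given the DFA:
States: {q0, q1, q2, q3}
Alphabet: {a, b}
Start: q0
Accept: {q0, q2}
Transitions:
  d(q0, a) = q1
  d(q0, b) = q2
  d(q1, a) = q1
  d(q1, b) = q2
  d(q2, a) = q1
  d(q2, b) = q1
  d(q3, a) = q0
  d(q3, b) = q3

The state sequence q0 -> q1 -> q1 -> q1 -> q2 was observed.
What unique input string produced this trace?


Trace back each transition to find the symbol:
  q0 --[a]--> q1
  q1 --[a]--> q1
  q1 --[a]--> q1
  q1 --[b]--> q2

"aaab"


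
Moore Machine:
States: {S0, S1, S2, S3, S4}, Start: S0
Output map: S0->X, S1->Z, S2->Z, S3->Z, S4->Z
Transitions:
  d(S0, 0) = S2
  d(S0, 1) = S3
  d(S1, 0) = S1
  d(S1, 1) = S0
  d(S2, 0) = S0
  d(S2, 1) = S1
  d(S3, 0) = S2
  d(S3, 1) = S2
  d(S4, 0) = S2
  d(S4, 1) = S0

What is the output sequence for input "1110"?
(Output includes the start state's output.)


Start: S0 (output X)
  --1--> S3 (output Z)
  --1--> S2 (output Z)
  --1--> S1 (output Z)
  --0--> S1 (output Z)

"XZZZZ"


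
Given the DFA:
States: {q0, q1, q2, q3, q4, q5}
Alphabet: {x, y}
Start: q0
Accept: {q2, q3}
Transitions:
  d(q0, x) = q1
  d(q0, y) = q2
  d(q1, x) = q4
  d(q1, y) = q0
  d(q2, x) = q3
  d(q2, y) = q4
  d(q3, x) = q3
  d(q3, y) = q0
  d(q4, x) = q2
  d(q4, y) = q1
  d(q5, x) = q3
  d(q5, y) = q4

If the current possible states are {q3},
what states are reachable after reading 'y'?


Apply transition on 'y' from each current state:
  d(q3, y) = q0

{q0}


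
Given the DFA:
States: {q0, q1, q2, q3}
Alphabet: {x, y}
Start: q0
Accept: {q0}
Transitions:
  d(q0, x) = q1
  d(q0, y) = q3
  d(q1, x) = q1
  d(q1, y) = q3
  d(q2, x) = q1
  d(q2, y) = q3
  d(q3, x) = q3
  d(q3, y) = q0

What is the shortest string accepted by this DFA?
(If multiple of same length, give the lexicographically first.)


BFS by string length (lex-first path to each state shown):
  len 0: q0<-""
Found accept state at length 0.

"" (empty string)


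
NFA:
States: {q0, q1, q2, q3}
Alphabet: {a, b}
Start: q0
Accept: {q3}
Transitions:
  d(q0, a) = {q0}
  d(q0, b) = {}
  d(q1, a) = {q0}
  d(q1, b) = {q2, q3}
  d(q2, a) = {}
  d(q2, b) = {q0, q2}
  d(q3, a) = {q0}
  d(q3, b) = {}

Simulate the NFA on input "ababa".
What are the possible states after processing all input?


Start: {q0}
  --a--> {q0}
  --b--> {}
  --a--> {}
  --b--> {}
  --a--> {}

{} (empty set, no valid transitions)


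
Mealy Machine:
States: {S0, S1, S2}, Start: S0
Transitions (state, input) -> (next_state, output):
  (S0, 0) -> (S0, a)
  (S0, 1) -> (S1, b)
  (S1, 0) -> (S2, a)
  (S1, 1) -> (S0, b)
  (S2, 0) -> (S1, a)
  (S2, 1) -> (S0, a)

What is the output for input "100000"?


Step-by-step:
  (S0, 1) -> (S1, b)
  (S1, 0) -> (S2, a)
  (S2, 0) -> (S1, a)
  (S1, 0) -> (S2, a)
  (S2, 0) -> (S1, a)
  (S1, 0) -> (S2, a)

"baaaaa"


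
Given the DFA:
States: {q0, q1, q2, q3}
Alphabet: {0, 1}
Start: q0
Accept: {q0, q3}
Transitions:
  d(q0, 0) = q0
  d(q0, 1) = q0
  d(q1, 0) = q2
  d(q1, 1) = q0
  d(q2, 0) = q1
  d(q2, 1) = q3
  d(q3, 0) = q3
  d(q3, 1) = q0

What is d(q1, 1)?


Looking up transition d(q1, 1)

q0


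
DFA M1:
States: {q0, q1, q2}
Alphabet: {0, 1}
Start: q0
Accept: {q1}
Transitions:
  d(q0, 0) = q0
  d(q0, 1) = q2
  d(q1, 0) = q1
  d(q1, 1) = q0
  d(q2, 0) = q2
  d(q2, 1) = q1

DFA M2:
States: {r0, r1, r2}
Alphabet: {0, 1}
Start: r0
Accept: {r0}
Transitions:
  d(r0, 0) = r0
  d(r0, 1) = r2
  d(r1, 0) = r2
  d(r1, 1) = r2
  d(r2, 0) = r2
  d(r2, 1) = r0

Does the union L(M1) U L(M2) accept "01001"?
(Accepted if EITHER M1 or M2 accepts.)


M1: final=q1 accepted=True
M2: final=r0 accepted=True

Yes, union accepts


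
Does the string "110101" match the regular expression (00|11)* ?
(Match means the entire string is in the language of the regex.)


|string| = 6; first = '1'; last = '1'

No, "110101" does not match (00|11)*


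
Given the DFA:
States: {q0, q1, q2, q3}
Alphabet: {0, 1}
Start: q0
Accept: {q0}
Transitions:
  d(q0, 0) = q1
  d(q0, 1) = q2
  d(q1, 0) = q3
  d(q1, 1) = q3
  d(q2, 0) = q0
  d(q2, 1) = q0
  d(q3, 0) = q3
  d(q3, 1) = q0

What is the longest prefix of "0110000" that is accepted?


Run the DFA, marking each prefix where the state is accepting:
  "" -> q0 [accept]
  "0" -> q1 [reject]
  "01" -> q3 [reject]
  "011" -> q0 [accept]
  "0110" -> q1 [reject]
  "01100" -> q3 [reject]
  "011000" -> q3 [reject]
  "0110000" -> q3 [reject]

"011"


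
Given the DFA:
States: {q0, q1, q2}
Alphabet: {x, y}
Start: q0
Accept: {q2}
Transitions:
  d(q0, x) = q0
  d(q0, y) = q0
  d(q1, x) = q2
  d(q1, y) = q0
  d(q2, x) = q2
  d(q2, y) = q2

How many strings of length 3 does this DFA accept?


Enumerating all length-3 strings:
  "xxx" -> q0 [reject]
  "xxy" -> q0 [reject]
  "xyx" -> q0 [reject]
  "xyy" -> q0 [reject]
  "yxx" -> q0 [reject]
  "yxy" -> q0 [reject]
  "yyx" -> q0 [reject]
  "yyy" -> q0 [reject]

0 out of 8


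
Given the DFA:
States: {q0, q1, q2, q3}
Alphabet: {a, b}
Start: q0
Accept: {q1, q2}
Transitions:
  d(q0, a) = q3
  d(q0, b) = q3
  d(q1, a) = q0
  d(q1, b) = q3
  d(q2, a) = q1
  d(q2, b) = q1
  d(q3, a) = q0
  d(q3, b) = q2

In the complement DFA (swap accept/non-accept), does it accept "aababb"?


Trace: q0 -> q3 -> q0 -> q3 -> q0 -> q3 -> q2
Final: q2
Original accept: {q1, q2}
Complement: q2 is in original accept

No, complement rejects (original accepts)


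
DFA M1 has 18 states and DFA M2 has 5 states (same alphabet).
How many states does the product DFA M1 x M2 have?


Product construction pairs every M1 state with every M2 state.
18 * 5 = 90

90


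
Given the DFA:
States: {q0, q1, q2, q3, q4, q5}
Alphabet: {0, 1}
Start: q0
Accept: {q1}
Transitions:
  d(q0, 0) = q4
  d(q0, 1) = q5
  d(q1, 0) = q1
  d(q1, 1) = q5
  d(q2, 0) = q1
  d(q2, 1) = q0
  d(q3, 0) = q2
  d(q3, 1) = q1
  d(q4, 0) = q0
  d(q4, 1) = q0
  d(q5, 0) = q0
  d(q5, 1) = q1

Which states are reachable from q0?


BFS from q0:
  layer 0: {q0}
  layer 1: {q4, q5}
  layer 2: {q1}

{q0, q1, q4, q5}


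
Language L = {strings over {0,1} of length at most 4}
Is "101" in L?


length = 3

Yes, "101" is in L


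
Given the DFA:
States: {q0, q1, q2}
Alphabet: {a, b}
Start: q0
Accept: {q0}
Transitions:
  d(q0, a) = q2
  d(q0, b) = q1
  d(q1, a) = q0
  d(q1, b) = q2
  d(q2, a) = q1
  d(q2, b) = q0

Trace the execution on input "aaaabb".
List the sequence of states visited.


Input: aaaabb
d(q0, a) = q2
d(q2, a) = q1
d(q1, a) = q0
d(q0, a) = q2
d(q2, b) = q0
d(q0, b) = q1


q0 -> q2 -> q1 -> q0 -> q2 -> q0 -> q1


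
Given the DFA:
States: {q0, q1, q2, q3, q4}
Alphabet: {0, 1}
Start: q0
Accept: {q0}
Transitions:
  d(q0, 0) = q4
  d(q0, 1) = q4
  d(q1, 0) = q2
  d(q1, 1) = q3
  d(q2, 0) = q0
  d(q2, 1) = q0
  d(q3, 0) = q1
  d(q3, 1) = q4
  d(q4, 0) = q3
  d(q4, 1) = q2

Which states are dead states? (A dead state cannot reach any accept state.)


Forward reachability from each state:
  q0 -> reaches accept state q0 (live)
  q1 -> reaches accept state q0 (live)
  q2 -> reaches accept state q0 (live)
  q3 -> reaches accept state q0 (live)
  q4 -> reaches accept state q0 (live)

None (all states can reach an accept state)


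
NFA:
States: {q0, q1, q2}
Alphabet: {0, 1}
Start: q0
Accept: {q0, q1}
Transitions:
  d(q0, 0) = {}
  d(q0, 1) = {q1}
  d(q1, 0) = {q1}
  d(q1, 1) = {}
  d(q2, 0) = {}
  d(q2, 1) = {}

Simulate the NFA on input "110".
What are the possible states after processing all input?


Start: {q0}
  --1--> {q1}
  --1--> {}
  --0--> {}

{} (empty set, no valid transitions)


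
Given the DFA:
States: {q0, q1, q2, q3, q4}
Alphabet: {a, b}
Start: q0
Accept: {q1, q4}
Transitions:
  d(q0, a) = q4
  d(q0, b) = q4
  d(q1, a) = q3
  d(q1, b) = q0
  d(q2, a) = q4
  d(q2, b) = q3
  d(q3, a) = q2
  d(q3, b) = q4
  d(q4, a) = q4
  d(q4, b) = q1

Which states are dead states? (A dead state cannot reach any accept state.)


Forward reachability from each state:
  q0 -> reaches accept state q1 (live)
  q1 -> reaches accept state q1 (live)
  q2 -> reaches accept state q1 (live)
  q3 -> reaches accept state q1 (live)
  q4 -> reaches accept state q1 (live)

None (all states can reach an accept state)


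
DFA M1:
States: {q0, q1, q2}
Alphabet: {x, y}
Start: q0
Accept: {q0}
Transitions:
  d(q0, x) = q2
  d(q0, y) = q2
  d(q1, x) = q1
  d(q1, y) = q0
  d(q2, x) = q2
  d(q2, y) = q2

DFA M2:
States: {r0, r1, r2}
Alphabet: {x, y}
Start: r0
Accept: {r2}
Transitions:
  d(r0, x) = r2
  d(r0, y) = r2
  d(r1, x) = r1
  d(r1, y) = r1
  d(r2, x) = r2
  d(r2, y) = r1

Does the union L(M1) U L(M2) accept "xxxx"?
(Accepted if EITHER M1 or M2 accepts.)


M1: final=q2 accepted=False
M2: final=r2 accepted=True

Yes, union accepts


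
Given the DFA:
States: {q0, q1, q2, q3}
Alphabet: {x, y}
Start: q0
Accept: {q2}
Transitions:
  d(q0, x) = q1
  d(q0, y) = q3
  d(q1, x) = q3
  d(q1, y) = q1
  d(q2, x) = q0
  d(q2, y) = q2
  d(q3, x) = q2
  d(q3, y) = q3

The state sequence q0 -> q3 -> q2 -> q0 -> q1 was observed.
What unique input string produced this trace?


Trace back each transition to find the symbol:
  q0 --[y]--> q3
  q3 --[x]--> q2
  q2 --[x]--> q0
  q0 --[x]--> q1

"yxxx"


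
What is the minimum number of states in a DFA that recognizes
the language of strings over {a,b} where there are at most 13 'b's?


States: count = 0, 1, ..., 13 (all accepting; 14 states), plus a dead state for count > 13.
Total: 14 + 1 = 15.

15


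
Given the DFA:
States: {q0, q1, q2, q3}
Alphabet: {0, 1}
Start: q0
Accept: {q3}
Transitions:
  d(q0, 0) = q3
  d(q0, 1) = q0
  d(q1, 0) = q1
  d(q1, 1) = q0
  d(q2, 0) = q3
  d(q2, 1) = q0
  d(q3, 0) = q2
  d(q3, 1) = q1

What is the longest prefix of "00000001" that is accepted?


Run the DFA, marking each prefix where the state is accepting:
  "" -> q0 [reject]
  "0" -> q3 [accept]
  "00" -> q2 [reject]
  "000" -> q3 [accept]
  "0000" -> q2 [reject]
  "00000" -> q3 [accept]
  "000000" -> q2 [reject]
  "0000000" -> q3 [accept]
  "00000001" -> q1 [reject]

"0000000"


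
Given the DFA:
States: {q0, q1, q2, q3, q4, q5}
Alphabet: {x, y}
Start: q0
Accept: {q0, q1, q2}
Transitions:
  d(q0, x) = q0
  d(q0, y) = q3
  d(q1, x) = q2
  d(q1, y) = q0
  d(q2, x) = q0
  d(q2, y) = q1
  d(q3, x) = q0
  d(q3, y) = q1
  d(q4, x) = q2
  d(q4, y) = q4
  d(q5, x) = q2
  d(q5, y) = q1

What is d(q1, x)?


Looking up transition d(q1, x)

q2


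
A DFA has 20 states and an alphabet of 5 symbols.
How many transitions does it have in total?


Each state has exactly one transition per symbol.
20 * 5 = 100

100


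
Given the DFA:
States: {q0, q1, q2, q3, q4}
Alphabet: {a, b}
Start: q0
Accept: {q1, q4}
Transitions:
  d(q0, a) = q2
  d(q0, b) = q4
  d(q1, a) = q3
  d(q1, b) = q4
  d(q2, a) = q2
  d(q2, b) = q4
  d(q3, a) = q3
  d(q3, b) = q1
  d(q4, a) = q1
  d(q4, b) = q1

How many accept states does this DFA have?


Accept states listed: {q1, q4}
Counting: q1(1) q4(2)

2


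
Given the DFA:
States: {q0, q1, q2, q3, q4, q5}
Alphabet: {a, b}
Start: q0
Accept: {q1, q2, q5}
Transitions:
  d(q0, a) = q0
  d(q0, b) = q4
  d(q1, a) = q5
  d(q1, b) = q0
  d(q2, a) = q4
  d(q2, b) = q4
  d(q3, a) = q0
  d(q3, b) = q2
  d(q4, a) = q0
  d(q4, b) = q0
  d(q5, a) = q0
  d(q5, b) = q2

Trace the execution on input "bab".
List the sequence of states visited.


Input: bab
d(q0, b) = q4
d(q4, a) = q0
d(q0, b) = q4


q0 -> q4 -> q0 -> q4


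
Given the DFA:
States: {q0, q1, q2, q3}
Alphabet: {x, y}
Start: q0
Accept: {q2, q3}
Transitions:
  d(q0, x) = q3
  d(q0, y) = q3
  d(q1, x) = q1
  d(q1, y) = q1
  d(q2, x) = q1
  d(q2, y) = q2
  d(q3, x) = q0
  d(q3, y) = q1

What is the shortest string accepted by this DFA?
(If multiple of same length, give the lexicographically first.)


BFS by string length (lex-first path to each state shown):
  len 0: q0<-""
  len 1: q3<-"x"
Found accept state at length 1.

"x"


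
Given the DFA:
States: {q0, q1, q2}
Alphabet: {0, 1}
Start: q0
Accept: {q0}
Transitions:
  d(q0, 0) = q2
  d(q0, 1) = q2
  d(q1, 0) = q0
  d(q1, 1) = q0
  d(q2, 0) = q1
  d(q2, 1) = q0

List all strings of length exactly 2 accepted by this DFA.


All strings of length 2: 4 total
Accepted: 2

"01", "11"


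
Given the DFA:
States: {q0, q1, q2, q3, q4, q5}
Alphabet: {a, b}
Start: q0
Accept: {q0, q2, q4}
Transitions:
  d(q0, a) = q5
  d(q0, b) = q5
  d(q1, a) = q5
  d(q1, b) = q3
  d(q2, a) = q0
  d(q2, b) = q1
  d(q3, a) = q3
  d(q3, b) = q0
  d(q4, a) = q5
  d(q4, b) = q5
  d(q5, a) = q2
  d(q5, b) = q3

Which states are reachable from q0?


BFS from q0:
  layer 0: {q0}
  layer 1: {q5}
  layer 2: {q2, q3}
  layer 3: {q1}

{q0, q1, q2, q3, q5}


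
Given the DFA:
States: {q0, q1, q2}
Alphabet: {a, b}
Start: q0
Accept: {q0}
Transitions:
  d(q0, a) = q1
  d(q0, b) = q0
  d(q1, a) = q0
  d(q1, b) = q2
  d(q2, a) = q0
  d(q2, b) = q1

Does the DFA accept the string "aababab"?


Trace: q0 -> q1 -> q0 -> q0 -> q1 -> q2 -> q0 -> q0
Final state: q0
Accept states: {q0}

Yes, accepted (final state q0 is an accept state)


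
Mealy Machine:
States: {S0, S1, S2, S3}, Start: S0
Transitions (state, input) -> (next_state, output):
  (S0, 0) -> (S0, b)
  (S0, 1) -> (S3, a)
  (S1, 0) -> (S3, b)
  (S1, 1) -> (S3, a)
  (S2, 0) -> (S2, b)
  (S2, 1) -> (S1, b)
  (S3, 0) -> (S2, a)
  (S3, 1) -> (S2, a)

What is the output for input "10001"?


Step-by-step:
  (S0, 1) -> (S3, a)
  (S3, 0) -> (S2, a)
  (S2, 0) -> (S2, b)
  (S2, 0) -> (S2, b)
  (S2, 1) -> (S1, b)

"aabbb"


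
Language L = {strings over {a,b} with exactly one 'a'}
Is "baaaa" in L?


count('a') = 4

No, "baaaa" is not in L


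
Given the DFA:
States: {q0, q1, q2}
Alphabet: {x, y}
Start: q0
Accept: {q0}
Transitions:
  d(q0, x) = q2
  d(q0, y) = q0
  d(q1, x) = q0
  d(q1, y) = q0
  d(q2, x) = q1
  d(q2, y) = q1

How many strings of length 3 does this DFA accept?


Enumerating all length-3 strings:
  "xxx" -> q0 [accept]
  "xxy" -> q0 [accept]
  "xyx" -> q0 [accept]
  "xyy" -> q0 [accept]
  "yxx" -> q1 [reject]
  "yxy" -> q1 [reject]
  "yyx" -> q2 [reject]
  "yyy" -> q0 [accept]

5 out of 8
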